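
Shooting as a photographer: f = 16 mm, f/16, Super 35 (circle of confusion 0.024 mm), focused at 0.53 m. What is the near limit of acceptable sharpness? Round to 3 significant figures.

Hyperfocal distance H = f²/(N·c) + f = 16²/(16 × 0.024) + 16 = 256/0.384 + 16 ≈ 682.7 mm ≈ 0.683 m.
Near limit Dn = s·(H − f)/(H + s − 2f) = 530 × (682.7 − 16) / (682.7 + 530 − 2 × 16) = 530 × 666.7 / 1180.7 ≈ 299.27 mm.

299 mm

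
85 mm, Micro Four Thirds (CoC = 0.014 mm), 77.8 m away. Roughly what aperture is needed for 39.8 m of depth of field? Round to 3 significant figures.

Write h = H − f = f²/(N·c). The thin-lens limits are Dn = s·h/(h + (s−f)) and Df = s·h/(h − (s−f)), so DoF = Df − Dn = 2·s·(s−f)·h / (h² − (s−f)²).
That is a quadratic in h: DoF·h² − 2·s·(s−f)·h − DoF·(s−f)² = 0 ⇒ h = (s−f)·(s + √(s² + DoF²)) / DoF = 77715 × (77800 + √(77800² + 39800²)) / 39800 = 77715 × (77800 + 87389.2) / 39800 ≈ 322555 mm.
Then N = f²/(c·h) = 85² / (0.014 × 322555) = 7225 / 4515.8 ≈ 1.60.

f/1.60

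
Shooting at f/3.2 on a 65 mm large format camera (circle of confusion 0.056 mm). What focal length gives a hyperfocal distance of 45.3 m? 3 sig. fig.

90.0 mm

From H = f²/(N·c) + f, with f ≪ H: f ≈ √(H·N·c) = √(45300 × 3.2 × 0.056) = √8117.8 ≈ 90.10 mm.
Exact: f² + N·c·f − N·c·H = 0 ⇒ f = (−N·c + √((N·c)² + 4·N·c·H))/2 = (−0.1792 + √32471)/2 ≈ 90.009 mm ≈ 90.0 mm.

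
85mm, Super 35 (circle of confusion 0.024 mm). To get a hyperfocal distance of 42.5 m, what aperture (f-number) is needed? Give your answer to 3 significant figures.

f/7.10

Rearrange H = f²/(N·c) + f for N: N = f² / ((H − f)·c).
N = 85² / ((42500 − 85) × 0.024) = 7225 / 1018 ≈ 7.10.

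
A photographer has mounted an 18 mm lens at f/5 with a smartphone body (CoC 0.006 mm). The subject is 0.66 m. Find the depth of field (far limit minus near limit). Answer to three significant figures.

78.7 mm

Hyperfocal distance H = f²/(N·c) + f = 18²/(5 × 0.006) + 18 = 324/0.03 + 18 ≈ 10818.0 mm ≈ 10.82 m.
Near limit Dn = s·(H − f)/(H + s − 2f) = 660 × (10818.0 − 18) / (10818.0 + 660 − 2 × 18) = 660 × 10800.0 / 11442.0 ≈ 622.968 mm.
Far limit Df = s·(H − f)/(H − s) = 660 × (10818.0 − 18) / (10818.0 − 660) = 660 × 10800.0 / 10158.0 ≈ 701.713 mm.
Depth of field = Df − Dn = 701.713 − 622.968 ≈ 78.745 mm.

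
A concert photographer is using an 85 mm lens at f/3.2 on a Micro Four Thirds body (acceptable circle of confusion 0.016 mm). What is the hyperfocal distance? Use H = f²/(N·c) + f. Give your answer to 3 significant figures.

Hyperfocal distance H = f²/(N·c) + f = 85²/(3.2 × 0.016) + 85 = 7225/0.0512 + 85 ≈ 141198.3 mm ≈ 141 m.

141 m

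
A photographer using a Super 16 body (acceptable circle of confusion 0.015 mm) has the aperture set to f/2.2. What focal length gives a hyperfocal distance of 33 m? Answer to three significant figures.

33.0 mm

From H = f²/(N·c) + f, with f ≪ H: f ≈ √(H·N·c) = √(33000 × 2.2 × 0.015) = √1089.0 ≈ 33.00 mm.
The +f correction barely moves this — solving exactly, f² + N·c·f − N·c·H = 0 ⇒ f = (−N·c + √((N·c)² + 4·N·c·H))/2 = (−0.033 + √4356.0)/2 ≈ 32.984 mm, so f ≈ 33.0 mm.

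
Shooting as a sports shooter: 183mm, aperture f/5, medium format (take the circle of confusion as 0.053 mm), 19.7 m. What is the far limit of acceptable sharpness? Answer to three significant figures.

23.3 m

Hyperfocal distance H = f²/(N·c) + f = 183²/(5 × 0.053) + 183 = 33489/0.265 + 183 ≈ 126556.6 mm ≈ 126.6 m.
Far limit Df = s·(H − f)/(H − s) = 19700 × (126556.6 − 183) / (126556.6 − 19700) = 19700 × 126373.6 / 106856.6 ≈ 23298 mm ≈ 23.3 m.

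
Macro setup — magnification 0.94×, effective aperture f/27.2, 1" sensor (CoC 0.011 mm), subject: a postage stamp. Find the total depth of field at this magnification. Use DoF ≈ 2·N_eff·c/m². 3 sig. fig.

0.677 mm

At magnification m, DoF ≈ 2·N_eff·c/m² = 2 × 27.2 × 0.011 / 0.94² = 0.5984 / 0.8836 ≈ 0.677 mm.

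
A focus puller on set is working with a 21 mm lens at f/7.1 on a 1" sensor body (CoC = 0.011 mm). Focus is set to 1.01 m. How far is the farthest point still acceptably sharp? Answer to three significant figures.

Hyperfocal distance H = f²/(N·c) + f = 21²/(7.1 × 0.011) + 21 = 441/0.0781 + 21 ≈ 5667.6 mm ≈ 5.668 m.
Far limit Df = s·(H − f)/(H − s) = 1010 × (5667.6 − 21) / (5667.6 − 1010) = 1010 × 5646.6 / 4657.6 ≈ 1224.5 mm ≈ 1.22 m.

1.22 m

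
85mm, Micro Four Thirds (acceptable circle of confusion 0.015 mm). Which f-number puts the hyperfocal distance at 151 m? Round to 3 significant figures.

f/3.19

Rearrange H = f²/(N·c) + f for N: N = f² / ((H − f)·c).
N = 85² / ((151000 − 85) × 0.015) = 7225 / 2264 ≈ 3.19.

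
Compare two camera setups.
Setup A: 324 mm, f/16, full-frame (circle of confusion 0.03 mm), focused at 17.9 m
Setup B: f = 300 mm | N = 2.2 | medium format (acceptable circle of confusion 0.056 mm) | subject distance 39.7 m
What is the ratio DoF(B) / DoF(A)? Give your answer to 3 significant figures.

Setup A: H = 324²/(16×0.03) + 324 ≈ 219024.0 mm; DoF = Df − Dn = 19464.3 − 16568.5 ≈ 2895.8 mm.
Setup B: H = 300²/(2.2×0.056) + 300 ≈ 730819.5 mm; DoF = Df − Dn = 41963.3 − 37668.4 ≈ 4294.9 mm.
Ratio = 4294.9 / 2895.8 ≈ 1.48.

1.48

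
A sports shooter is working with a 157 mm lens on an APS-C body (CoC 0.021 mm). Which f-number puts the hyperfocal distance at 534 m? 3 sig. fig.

Rearrange H = f²/(N·c) + f for N: N = f² / ((H − f)·c).
N = 157² / ((534000 − 157) × 0.021) = 24649 / 11211 ≈ 2.20.

f/2.20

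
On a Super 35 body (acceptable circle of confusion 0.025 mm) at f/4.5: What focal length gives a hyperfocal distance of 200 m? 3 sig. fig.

150 mm

From H = f²/(N·c) + f, with f ≪ H: f ≈ √(H·N·c) = √(200000 × 4.5 × 0.025) = √22500 ≈ 150.0 mm.
The +f correction barely moves this — solving exactly, f² + N·c·f − N·c·H = 0 ⇒ f = (−N·c + √((N·c)² + 4·N·c·H))/2 = (−0.1125 + √90000)/2 ≈ 149.94 mm, so f ≈ 150 mm.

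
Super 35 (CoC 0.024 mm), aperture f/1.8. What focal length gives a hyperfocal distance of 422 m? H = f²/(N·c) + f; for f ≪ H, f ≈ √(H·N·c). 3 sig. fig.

135 mm

From H = f²/(N·c) + f, with f ≪ H: f ≈ √(H·N·c) = √(422000 × 1.8 × 0.024) = √18230 ≈ 135.0 mm.
The +f correction barely moves this — solving exactly, f² + N·c·f − N·c·H = 0 ⇒ f = (−N·c + √((N·c)² + 4·N·c·H))/2 = (−0.0432 + √72922)/2 ≈ 135.00 mm, so f ≈ 135 mm.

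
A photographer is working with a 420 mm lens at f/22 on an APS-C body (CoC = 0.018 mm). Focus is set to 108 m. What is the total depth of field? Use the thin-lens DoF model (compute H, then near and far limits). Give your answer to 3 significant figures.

Hyperfocal distance H = f²/(N·c) + f = 420²/(22 × 0.018) + 420 = 176400/0.396 + 420 ≈ 445874.5 mm ≈ 445.9 m.
Near limit Dn = s·(H − f)/(H + s − 2f) = 108000 × (445874.5 − 420) / (445874.5 + 108000 − 2 × 420) = 108000 × 445454.5 / 553034.5 ≈ 86991 mm.
Far limit Df = s·(H − f)/(H − s) = 108000 × (445874.5 − 420) / (445874.5 − 108000) = 108000 × 445454.5 / 337874.5 ≈ 142387 mm.
Depth of field = Df − Dn = 142387 − 86991 ≈ 55396 mm ≈ 55.4 m.

55.4 m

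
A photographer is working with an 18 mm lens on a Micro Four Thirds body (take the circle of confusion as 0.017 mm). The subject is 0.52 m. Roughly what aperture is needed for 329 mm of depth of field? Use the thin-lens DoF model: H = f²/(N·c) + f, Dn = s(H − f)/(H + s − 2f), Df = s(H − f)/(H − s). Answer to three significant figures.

Write h = H − f = f²/(N·c). The thin-lens limits are Dn = s·h/(h + (s−f)) and Df = s·h/(h − (s−f)), so DoF = Df − Dn = 2·s·(s−f)·h / (h² − (s−f)²).
That is a quadratic in h: DoF·h² − 2·s·(s−f)·h − DoF·(s−f)² = 0 ⇒ h = (s−f)·(s + √(s² + DoF²)) / DoF = 502 × (520 + √(520² + 329²)) / 329 = 502 × (520 + 615.338) / 329 ≈ 1732.3 mm.
Then N = f²/(c·h) = 18² / (0.017 × 1732.3) = 324 / 29.450 ≈ 11.

f/11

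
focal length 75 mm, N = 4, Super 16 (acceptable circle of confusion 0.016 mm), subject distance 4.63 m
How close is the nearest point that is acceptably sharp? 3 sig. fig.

4.40 m

Hyperfocal distance H = f²/(N·c) + f = 75²/(4 × 0.016) + 75 = 5625/0.064 + 75 ≈ 87965.6 mm ≈ 87.97 m.
Near limit Dn = s·(H − f)/(H + s − 2f) = 4630 × (87965.6 − 75) / (87965.6 + 4630 − 2 × 75) = 4630 × 87890.6 / 92445.6 ≈ 4401.9 mm ≈ 4.40 m.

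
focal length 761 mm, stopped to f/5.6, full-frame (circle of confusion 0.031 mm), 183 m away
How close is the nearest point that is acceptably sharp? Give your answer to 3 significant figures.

Hyperfocal distance H = f²/(N·c) + f = 761²/(5.6 × 0.031) + 761 = 579121/0.1736 + 761 ≈ 3336711.5 mm ≈ 3337 m.
Near limit Dn = s·(H − f)/(H + s − 2f) = 183000 × (3336711.5 − 761) / (3336711.5 + 183000 − 2 × 761) = 183000 × 3335950.5 / 3518189.5 ≈ 173521 mm ≈ 174 m.

174 m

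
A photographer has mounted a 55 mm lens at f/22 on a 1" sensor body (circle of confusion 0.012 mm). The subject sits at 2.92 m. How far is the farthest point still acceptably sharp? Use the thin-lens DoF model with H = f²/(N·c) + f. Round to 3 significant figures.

3.89 m

Hyperfocal distance H = f²/(N·c) + f = 55²/(22 × 0.012) + 55 = 3025/0.264 + 55 ≈ 11513.3 mm ≈ 11.51 m.
Far limit Df = s·(H − f)/(H − s) = 2920 × (11513.3 − 55) / (11513.3 − 2920) = 2920 × 11458.3 / 8593.3 ≈ 3893.5 mm ≈ 3.89 m.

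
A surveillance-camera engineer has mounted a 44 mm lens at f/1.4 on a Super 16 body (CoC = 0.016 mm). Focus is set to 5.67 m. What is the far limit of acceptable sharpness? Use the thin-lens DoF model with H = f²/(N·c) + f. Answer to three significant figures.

6.06 m

Hyperfocal distance H = f²/(N·c) + f = 44²/(1.4 × 0.016) + 44 = 1936/0.0224 + 44 ≈ 86472.6 mm ≈ 86.47 m.
Far limit Df = s·(H − f)/(H − s) = 5670 × (86472.6 − 44) / (86472.6 − 5670) = 5670 × 86428.6 / 80802.6 ≈ 6064.8 mm ≈ 6.06 m.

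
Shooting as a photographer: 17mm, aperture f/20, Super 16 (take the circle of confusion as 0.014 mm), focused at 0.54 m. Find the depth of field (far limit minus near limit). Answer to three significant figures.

Hyperfocal distance H = f²/(N·c) + f = 17²/(20 × 0.014) + 17 = 289/0.28 + 17 ≈ 1049.1 mm ≈ 1.049 m.
Near limit Dn = s·(H − f)/(H + s − 2f) = 540 × (1049.1 − 17) / (1049.1 + 540 − 2 × 17) = 540 × 1032.1 / 1555.1 ≈ 358.40 mm.
Far limit Df = s·(H − f)/(H − s) = 540 × (1049.1 − 17) / (1049.1 − 540) = 540 × 1032.1 / 509.1 ≈ 1094.70 mm.
Depth of field = Df − Dn = 1094.70 − 358.40 ≈ 736.30 mm ≈ 0.736 m.

0.736 m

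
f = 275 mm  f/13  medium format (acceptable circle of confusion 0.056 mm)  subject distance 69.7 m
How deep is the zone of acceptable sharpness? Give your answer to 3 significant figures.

168 m

Hyperfocal distance H = f²/(N·c) + f = 275²/(13 × 0.056) + 275 = 75625/0.728 + 275 ≈ 104155.5 mm ≈ 104.2 m.
Near limit Dn = s·(H − f)/(H + s − 2f) = 69700 × (104155.5 − 275) / (104155.5 + 69700 − 2 × 275) = 69700 × 103880.5 / 173305.5 ≈ 41779 mm.
Far limit Df = s·(H − f)/(H − s) = 69700 × (104155.5 − 275) / (104155.5 − 69700) = 69700 × 103880.5 / 34455.5 ≈ 210140 mm.
Depth of field = Df − Dn = 210140 − 41779 ≈ 168361 mm ≈ 168 m.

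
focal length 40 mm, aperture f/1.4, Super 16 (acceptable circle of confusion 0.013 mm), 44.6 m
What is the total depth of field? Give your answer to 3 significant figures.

60.8 m

Hyperfocal distance H = f²/(N·c) + f = 40²/(1.4 × 0.013) + 40 = 1600/0.0182 + 40 ≈ 87952.1 mm ≈ 87.95 m.
Near limit Dn = s·(H − f)/(H + s − 2f) = 44600 × (87952.1 − 40) / (87952.1 + 44600 − 2 × 40) = 44600 × 87912.1 / 132472.1 ≈ 29598 mm.
Far limit Df = s·(H − f)/(H − s) = 44600 × (87952.1 − 40) / (87952.1 − 44600) = 44600 × 87912.1 / 43352.1 ≈ 90443 mm.
Depth of field = Df − Dn = 90443 − 29598 ≈ 60845 mm ≈ 60.8 m.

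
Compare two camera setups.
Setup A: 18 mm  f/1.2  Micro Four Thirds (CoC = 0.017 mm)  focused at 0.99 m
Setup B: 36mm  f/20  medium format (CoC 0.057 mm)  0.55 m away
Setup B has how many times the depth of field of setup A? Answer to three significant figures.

Setup A: H = 18²/(1.2×0.017) + 18 ≈ 15900.4 mm; DoF = Df − Dn = 1054.54 − 932.91 ≈ 121.63 mm.
Setup B: H = 36²/(20×0.057) + 36 ≈ 1172.8 mm; DoF = Df − Dn = 1003.89 − 378.75 ≈ 625.14 mm.
Ratio = 625.14 / 121.63 ≈ 5.14.

5.14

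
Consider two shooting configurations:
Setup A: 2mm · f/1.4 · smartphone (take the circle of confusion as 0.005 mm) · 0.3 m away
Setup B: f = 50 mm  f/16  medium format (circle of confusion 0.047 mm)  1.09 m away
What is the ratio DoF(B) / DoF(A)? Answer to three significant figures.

Setup A: H = 2²/(1.4×0.005) + 2 ≈ 573.4 mm; DoF = Df − Dn = 626.96 − 197.17 ≈ 429.79 mm.
Setup B: H = 50²/(16×0.047) + 50 ≈ 3374.5 mm; DoF = Df − Dn = 1586.22 − 830.27 ≈ 755.95 mm.
Ratio = 755.95 / 429.79 ≈ 1.76.

1.76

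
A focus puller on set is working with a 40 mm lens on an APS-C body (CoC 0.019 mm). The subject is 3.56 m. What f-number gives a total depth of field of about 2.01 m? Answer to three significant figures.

Write h = H − f = f²/(N·c). The thin-lens limits are Dn = s·h/(h + (s−f)) and Df = s·h/(h − (s−f)), so DoF = Df − Dn = 2·s·(s−f)·h / (h² − (s−f)²).
That is a quadratic in h: DoF·h² − 2·s·(s−f)·h − DoF·(s−f)² = 0 ⇒ h = (s−f)·(s + √(s² + DoF²)) / DoF = 3520 × (3560 + √(3560² + 2010²)) / 2010 = 3520 × (3560 + 4088.24) / 2010 ≈ 13394 mm.
Then N = f²/(c·h) = 40² / (0.019 × 13394) = 1600 / 254.48 ≈ 6.29.

f/6.29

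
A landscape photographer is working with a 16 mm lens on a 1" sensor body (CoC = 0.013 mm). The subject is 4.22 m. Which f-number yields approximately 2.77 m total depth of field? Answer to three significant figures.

f/1.40

Write h = H − f = f²/(N·c). The thin-lens limits are Dn = s·h/(h + (s−f)) and Df = s·h/(h − (s−f)), so DoF = Df − Dn = 2·s·(s−f)·h / (h² − (s−f)²).
That is a quadratic in h: DoF·h² − 2·s·(s−f)·h − DoF·(s−f)² = 0 ⇒ h = (s−f)·(s + √(s² + DoF²)) / DoF = 4204 × (4220 + √(4220² + 2770²)) / 2770 = 4204 × (4220 + 5047.90) / 2770 ≈ 14066 mm.
Then N = f²/(c·h) = 16² / (0.013 × 14066) = 256 / 182.86 ≈ 1.40.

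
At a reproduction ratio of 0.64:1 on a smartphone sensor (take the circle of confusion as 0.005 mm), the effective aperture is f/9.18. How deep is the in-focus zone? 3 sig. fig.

At magnification m, DoF ≈ 2·N_eff·c/m² = 2 × 9.18 × 0.005 / 0.64² = 0.0918 / 0.4096 ≈ 0.224 mm.

0.224 mm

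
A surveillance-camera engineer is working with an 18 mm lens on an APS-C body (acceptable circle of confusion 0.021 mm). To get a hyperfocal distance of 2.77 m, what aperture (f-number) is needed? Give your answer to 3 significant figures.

f/5.61

Rearrange H = f²/(N·c) + f for N: N = f² / ((H − f)·c).
N = 18² / ((2770 − 18) × 0.021) = 324 / 57.79 ≈ 5.61.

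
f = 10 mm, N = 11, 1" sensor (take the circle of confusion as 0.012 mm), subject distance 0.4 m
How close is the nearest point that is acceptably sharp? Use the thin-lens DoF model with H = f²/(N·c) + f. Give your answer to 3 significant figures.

264 mm

Hyperfocal distance H = f²/(N·c) + f = 10²/(11 × 0.012) + 10 = 100/0.132 + 10 ≈ 767.6 mm ≈ 0.768 m.
Near limit Dn = s·(H − f)/(H + s − 2f) = 400 × (767.6 − 10) / (767.6 + 400 − 2 × 10) = 400 × 757.6 / 1147.6 ≈ 264.06 mm.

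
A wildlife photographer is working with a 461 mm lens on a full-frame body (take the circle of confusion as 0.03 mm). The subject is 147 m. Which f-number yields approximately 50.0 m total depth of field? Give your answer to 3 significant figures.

f/8

Write h = H − f = f²/(N·c). The thin-lens limits are Dn = s·h/(h + (s−f)) and Df = s·h/(h − (s−f)), so DoF = Df − Dn = 2·s·(s−f)·h / (h² − (s−f)²).
That is a quadratic in h: DoF·h² − 2·s·(s−f)·h − DoF·(s−f)² = 0 ⇒ h = (s−f)·(s + √(s² + DoF²)) / DoF = 146539 × (147000 + √(147000² + 50000²)) / 50000 = 146539 × (147000 + 155271) / 50000 ≈ 885889 mm.
Then N = f²/(c·h) = 461² / (0.03 × 885889) = 212521 / 26577 ≈ 8.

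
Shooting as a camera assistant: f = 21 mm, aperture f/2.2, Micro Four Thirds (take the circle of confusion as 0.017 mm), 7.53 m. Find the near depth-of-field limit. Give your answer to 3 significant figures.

4.60 m

Hyperfocal distance H = f²/(N·c) + f = 21²/(2.2 × 0.017) + 21 = 441/0.0374 + 21 ≈ 11812.4 mm ≈ 11.81 m.
Near limit Dn = s·(H − f)/(H + s − 2f) = 7530 × (11812.4 − 21) / (11812.4 + 7530 − 2 × 21) = 7530 × 11791.4 / 19300.4 ≈ 4600.4 mm ≈ 4.60 m.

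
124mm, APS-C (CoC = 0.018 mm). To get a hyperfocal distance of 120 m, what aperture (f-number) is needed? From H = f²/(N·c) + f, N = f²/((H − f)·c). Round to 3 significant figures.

Rearrange H = f²/(N·c) + f for N: N = f² / ((H − f)·c).
N = 124² / ((120000 − 124) × 0.018) = 15376 / 2158 ≈ 7.13.

f/7.13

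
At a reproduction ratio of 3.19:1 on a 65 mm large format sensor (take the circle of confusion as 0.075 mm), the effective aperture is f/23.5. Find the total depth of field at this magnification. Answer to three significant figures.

0.346 mm

At magnification m, DoF ≈ 2·N_eff·c/m² = 2 × 23.5 × 0.075 / 3.19² = 3.525 / 10.18 ≈ 0.346 mm.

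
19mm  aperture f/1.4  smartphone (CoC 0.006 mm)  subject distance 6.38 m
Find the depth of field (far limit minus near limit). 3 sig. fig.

1.93 m

Hyperfocal distance H = f²/(N·c) + f = 19²/(1.4 × 0.006) + 19 = 361/0.0084 + 19 ≈ 42995.2 mm ≈ 43.00 m.
Near limit Dn = s·(H − f)/(H + s − 2f) = 6380 × (42995.2 − 19) / (42995.2 + 6380 − 2 × 19) = 6380 × 42976.2 / 49337.2 ≈ 5557.4 mm.
Far limit Df = s·(H − f)/(H − s) = 6380 × (42995.2 − 19) / (42995.2 − 6380) = 6380 × 42976.2 / 36615.2 ≈ 7488.4 mm.
Depth of field = Df − Dn = 7488.4 − 5557.4 ≈ 1931.0 mm ≈ 1.93 m.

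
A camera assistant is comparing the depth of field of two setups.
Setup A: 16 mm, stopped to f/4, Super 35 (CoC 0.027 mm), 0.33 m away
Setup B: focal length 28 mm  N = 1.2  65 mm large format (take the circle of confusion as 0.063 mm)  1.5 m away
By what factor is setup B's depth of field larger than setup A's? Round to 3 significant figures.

4.88

Setup A: H = 16²/(4×0.027) + 16 ≈ 2386.4 mm; DoF = Df − Dn = 380.390 − 291.399 ≈ 88.991 mm.
Setup B: H = 28²/(1.2×0.063) + 28 ≈ 10398.4 mm; DoF = Df − Dn = 1748.14 − 1313.55 ≈ 434.59 mm.
Ratio = 434.59 / 88.991 ≈ 4.88.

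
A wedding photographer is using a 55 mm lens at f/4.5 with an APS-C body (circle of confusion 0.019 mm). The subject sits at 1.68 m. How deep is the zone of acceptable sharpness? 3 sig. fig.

Hyperfocal distance H = f²/(N·c) + f = 55²/(4.5 × 0.019) + 55 = 3025/0.0855 + 55 ≈ 35435.1 mm ≈ 35.44 m.
Near limit Dn = s·(H − f)/(H + s − 2f) = 1680 × (35435.1 − 55) / (35435.1 + 1680 − 2 × 55) = 1680 × 35380.1 / 37005.1 ≈ 1606.23 mm.
Far limit Df = s·(H − f)/(H − s) = 1680 × (35435.1 − 55) / (35435.1 − 1680) = 1680 × 35380.1 / 33755.1 ≈ 1760.88 mm.
Depth of field = Df − Dn = 1760.88 − 1606.23 ≈ 154.65 mm.

155 mm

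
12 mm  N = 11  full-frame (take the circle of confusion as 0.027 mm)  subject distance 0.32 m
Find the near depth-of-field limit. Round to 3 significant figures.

Hyperfocal distance H = f²/(N·c) + f = 12²/(11 × 0.027) + 12 = 144/0.297 + 12 ≈ 496.8 mm ≈ 0.497 m.
Near limit Dn = s·(H − f)/(H + s − 2f) = 320 × (496.8 − 12) / (496.8 + 320 − 2 × 12) = 320 × 484.8 / 792.8 ≈ 195.69 mm.

196 mm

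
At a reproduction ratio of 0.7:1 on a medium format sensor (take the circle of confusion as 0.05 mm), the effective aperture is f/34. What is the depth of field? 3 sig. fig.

At magnification m, DoF ≈ 2·N_eff·c/m² = 2 × 34 × 0.05 / 0.7² = 3.4 / 0.49 ≈ 6.94 mm.

6.94 mm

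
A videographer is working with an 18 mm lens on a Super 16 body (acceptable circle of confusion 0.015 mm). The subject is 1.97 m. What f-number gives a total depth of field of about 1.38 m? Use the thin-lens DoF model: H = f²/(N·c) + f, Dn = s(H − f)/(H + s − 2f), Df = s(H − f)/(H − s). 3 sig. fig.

f/3.49

Write h = H − f = f²/(N·c). The thin-lens limits are Dn = s·h/(h + (s−f)) and Df = s·h/(h − (s−f)), so DoF = Df − Dn = 2·s·(s−f)·h / (h² − (s−f)²).
That is a quadratic in h: DoF·h² − 2·s·(s−f)·h − DoF·(s−f)² = 0 ⇒ h = (s−f)·(s + √(s² + DoF²)) / DoF = 1952 × (1970 + √(1970² + 1380²)) / 1380 = 1952 × (1970 + 2405.27) / 1380 ≈ 6188.8 mm.
Then N = f²/(c·h) = 18² / (0.015 × 6188.8) = 324 / 92.832 ≈ 3.49.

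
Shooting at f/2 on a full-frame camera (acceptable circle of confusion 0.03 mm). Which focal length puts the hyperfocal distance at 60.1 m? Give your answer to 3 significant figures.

60.0 mm

From H = f²/(N·c) + f, with f ≪ H: f ≈ √(H·N·c) = √(60100 × 2 × 0.03) = √3606.0 ≈ 60.05 mm.
Exact: f² + N·c·f − N·c·H = 0 ⇒ f = (−N·c + √((N·c)² + 4·N·c·H))/2 = (−0.06 + √14424)/2 ≈ 60.020 mm ≈ 60.0 mm.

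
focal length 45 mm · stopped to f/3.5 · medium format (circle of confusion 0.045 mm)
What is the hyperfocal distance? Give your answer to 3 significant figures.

Hyperfocal distance H = f²/(N·c) + f = 45²/(3.5 × 0.045) + 45 = 2025/0.1575 + 45 ≈ 12902.1 mm ≈ 12.9 m.

12.9 m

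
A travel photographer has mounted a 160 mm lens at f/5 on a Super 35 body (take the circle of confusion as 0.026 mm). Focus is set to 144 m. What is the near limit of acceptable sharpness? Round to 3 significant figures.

83.2 m

Hyperfocal distance H = f²/(N·c) + f = 160²/(5 × 0.026) + 160 = 25600/0.13 + 160 ≈ 197083.1 mm ≈ 197.1 m.
Near limit Dn = s·(H − f)/(H + s − 2f) = 144000 × (197083.1 − 160) / (197083.1 + 144000 − 2 × 160) = 144000 × 196923.1 / 340763.1 ≈ 83216 mm ≈ 83.2 m.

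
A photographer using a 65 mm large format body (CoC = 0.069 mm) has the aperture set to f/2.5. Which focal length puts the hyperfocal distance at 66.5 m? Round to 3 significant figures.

107 mm

From H = f²/(N·c) + f, with f ≪ H: f ≈ √(H·N·c) = √(66500 × 2.5 × 0.069) = √11471 ≈ 107.1 mm.
The +f correction barely moves this — solving exactly, f² + N·c·f − N·c·H = 0 ⇒ f = (−N·c + √((N·c)² + 4·N·c·H))/2 = (−0.1725 + √45885)/2 ≈ 107.02 mm, so f ≈ 107 mm.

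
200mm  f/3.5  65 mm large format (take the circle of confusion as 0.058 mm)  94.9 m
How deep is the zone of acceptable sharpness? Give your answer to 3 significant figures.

Hyperfocal distance H = f²/(N·c) + f = 200²/(3.5 × 0.058) + 200 = 40000/0.203 + 200 ≈ 197244.3 mm ≈ 197.2 m.
Near limit Dn = s·(H − f)/(H + s − 2f) = 94900 × (197244.3 − 200) / (197244.3 + 94900 − 2 × 200) = 94900 × 197044.3 / 291744.3 ≈ 64096 mm.
Far limit Df = s·(H − f)/(H − s) = 94900 × (197244.3 − 200) / (197244.3 − 94900) = 94900 × 197044.3 / 102344.3 ≈ 182712 mm.
Depth of field = Df − Dn = 182712 − 64096 ≈ 118616 mm ≈ 119 m.

119 m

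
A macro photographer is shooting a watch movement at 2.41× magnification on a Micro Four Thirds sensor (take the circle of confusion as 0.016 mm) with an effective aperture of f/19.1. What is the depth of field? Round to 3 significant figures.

At magnification m, DoF ≈ 2·N_eff·c/m² = 2 × 19.1 × 0.016 / 2.41² = 0.6112 / 5.808 ≈ 0.105 mm.

0.105 mm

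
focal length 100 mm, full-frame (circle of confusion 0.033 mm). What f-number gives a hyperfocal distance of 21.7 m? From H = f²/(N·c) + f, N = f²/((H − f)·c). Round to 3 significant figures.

f/14

Rearrange H = f²/(N·c) + f for N: N = f² / ((H − f)·c).
N = 100² / ((21700 − 100) × 0.033) = 10000 / 712.8 ≈ 14.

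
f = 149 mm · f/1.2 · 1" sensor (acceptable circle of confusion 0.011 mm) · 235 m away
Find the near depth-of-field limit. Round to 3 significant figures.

Hyperfocal distance H = f²/(N·c) + f = 149²/(1.2 × 0.011) + 149 = 22201/0.0132 + 149 ≈ 1682042.9 mm ≈ 1682 m.
Near limit Dn = s·(H − f)/(H + s − 2f) = 235000 × (1682042.9 − 149) / (1682042.9 + 235000 − 2 × 149) = 235000 × 1681893.9 / 1916744.9 ≈ 206206 mm ≈ 206 m.

206 m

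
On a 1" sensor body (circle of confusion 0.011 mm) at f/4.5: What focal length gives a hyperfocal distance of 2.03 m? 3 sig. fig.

From H = f²/(N·c) + f, with f ≪ H: f ≈ √(H·N·c) = √(2030 × 4.5 × 0.011) = √100.48 ≈ 10.02 mm.
The +f correction barely moves this — solving exactly, f² + N·c·f − N·c·H = 0 ⇒ f = (−N·c + √((N·c)² + 4·N·c·H))/2 = (−0.0495 + √401.94)/2 ≈ 9.9995 mm, so f ≈ 10.0 mm.

10.0 mm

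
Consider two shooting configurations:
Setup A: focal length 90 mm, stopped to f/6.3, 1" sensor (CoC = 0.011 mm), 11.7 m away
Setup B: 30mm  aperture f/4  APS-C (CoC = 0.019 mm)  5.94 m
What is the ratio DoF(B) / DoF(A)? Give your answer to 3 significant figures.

3.36

Setup A: H = 90²/(6.3×0.011) + 90 ≈ 116973.1 mm; DoF = Df − Dn = 12990.3 − 10642.8 ≈ 2347.5 mm.
Setup B: H = 30²/(4×0.019) + 30 ≈ 11872.1 mm; DoF = Df − Dn = 11857.9 − 3962.5 ≈ 7895.4 mm.
Ratio = 7895.4 / 2347.5 ≈ 3.36.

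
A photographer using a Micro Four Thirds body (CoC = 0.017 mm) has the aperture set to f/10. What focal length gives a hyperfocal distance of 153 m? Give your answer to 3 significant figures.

161 mm

From H = f²/(N·c) + f, with f ≪ H: f ≈ √(H·N·c) = √(153000 × 10 × 0.017) = √26010 ≈ 161.3 mm.
The +f correction barely moves this — solving exactly, f² + N·c·f − N·c·H = 0 ⇒ f = (−N·c + √((N·c)² + 4·N·c·H))/2 = (−0.17 + √104040)/2 ≈ 161.19 mm, so f ≈ 161 mm.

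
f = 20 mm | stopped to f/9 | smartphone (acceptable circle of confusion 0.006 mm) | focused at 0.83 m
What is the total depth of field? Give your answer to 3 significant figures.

184 mm

Hyperfocal distance H = f²/(N·c) + f = 20²/(9 × 0.006) + 20 = 400/0.054 + 20 ≈ 7427.4 mm ≈ 7.427 m.
Near limit Dn = s·(H − f)/(H + s − 2f) = 830 × (7427.4 − 20) / (7427.4 + 830 − 2 × 20) = 830 × 7407.4 / 8217.4 ≈ 748.19 mm.
Far limit Df = s·(H − f)/(H − s) = 830 × (7427.4 − 20) / (7427.4 − 830) = 830 × 7407.4 / 6597.4 ≈ 931.90 mm.
Depth of field = Df − Dn = 931.90 − 748.19 ≈ 183.71 mm.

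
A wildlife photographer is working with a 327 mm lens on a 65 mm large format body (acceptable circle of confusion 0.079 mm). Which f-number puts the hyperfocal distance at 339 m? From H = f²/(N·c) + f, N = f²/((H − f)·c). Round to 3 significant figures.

f/4

Rearrange H = f²/(N·c) + f for N: N = f² / ((H − f)·c).
N = 327² / ((339000 − 327) × 0.079) = 106929 / 26755 ≈ 4.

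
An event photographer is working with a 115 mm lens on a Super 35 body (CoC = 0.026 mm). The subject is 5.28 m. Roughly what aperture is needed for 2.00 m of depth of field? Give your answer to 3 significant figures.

Write h = H − f = f²/(N·c). The thin-lens limits are Dn = s·h/(h + (s−f)) and Df = s·h/(h − (s−f)), so DoF = Df − Dn = 2·s·(s−f)·h / (h² − (s−f)²).
That is a quadratic in h: DoF·h² − 2·s·(s−f)·h − DoF·(s−f)² = 0 ⇒ h = (s−f)·(s + √(s² + DoF²)) / DoF = 5165 × (5280 + √(5280² + 2000²)) / 2000 = 5165 × (5280 + 5646.10) / 2000 ≈ 28217 mm.
Then N = f²/(c·h) = 115² / (0.026 × 28217) = 13225 / 733.63 ≈ 18.

f/18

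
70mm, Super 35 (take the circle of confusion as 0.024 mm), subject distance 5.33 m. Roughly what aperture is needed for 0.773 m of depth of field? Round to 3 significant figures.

Write h = H − f = f²/(N·c). The thin-lens limits are Dn = s·h/(h + (s−f)) and Df = s·h/(h − (s−f)), so DoF = Df − Dn = 2·s·(s−f)·h / (h² − (s−f)²).
That is a quadratic in h: DoF·h² − 2·s·(s−f)·h − DoF·(s−f)² = 0 ⇒ h = (s−f)·(s + √(s² + DoF²)) / DoF = 5260 × (5330 + √(5330² + 773²)) / 773 = 5260 × (5330 + 5385.76) / 773 ≈ 72917 mm.
Then N = f²/(c·h) = 70² / (0.024 × 72917) = 4900 / 1750.0 ≈ 2.80.

f/2.80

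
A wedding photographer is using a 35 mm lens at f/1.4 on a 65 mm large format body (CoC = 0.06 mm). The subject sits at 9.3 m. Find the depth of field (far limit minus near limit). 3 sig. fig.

Hyperfocal distance H = f²/(N·c) + f = 35²/(1.4 × 0.06) + 35 = 1225/0.084 + 35 ≈ 14618.3 mm ≈ 14.62 m.
Near limit Dn = s·(H − f)/(H + s − 2f) = 9300 × (14618.3 − 35) / (14618.3 + 9300 − 2 × 35) = 9300 × 14583.3 / 23848.3 ≈ 5687 mm.
Far limit Df = s·(H − f)/(H − s) = 9300 × (14618.3 − 35) / (14618.3 − 9300) = 9300 × 14583.3 / 5318.3 ≈ 25501 mm.
Depth of field = Df − Dn = 25501 − 5687 ≈ 19814 mm ≈ 19.8 m.

19.8 m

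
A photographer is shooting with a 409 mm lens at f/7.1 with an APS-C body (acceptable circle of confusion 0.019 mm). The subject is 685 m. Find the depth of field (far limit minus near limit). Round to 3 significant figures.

1090 m

Hyperfocal distance H = f²/(N·c) + f = 409²/(7.1 × 0.019) + 409 = 167281/0.1349 + 409 ≈ 1240446.1 mm ≈ 1240 m.
Near limit Dn = s·(H − f)/(H + s − 2f) = 685000 × (1240446.1 − 409) / (1240446.1 + 685000 − 2 × 409) = 685000 × 1240037.1 / 1924628.1 ≈ 441345 mm.
Far limit Df = s·(H − f)/(H − s) = 685000 × (1240446.1 − 409) / (1240446.1 − 685000) = 685000 × 1240037.1 / 555446.1 ≈ 1529267 mm.
Depth of field = Df − Dn = 1529267 − 441345 ≈ 1087922 mm ≈ 1090 m.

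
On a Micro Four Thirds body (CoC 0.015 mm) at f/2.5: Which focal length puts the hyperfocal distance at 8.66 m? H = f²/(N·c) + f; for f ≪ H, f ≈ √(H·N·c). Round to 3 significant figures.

18.0 mm

From H = f²/(N·c) + f, with f ≪ H: f ≈ √(H·N·c) = √(8660 × 2.5 × 0.015) = √324.75 ≈ 18.02 mm.
The +f correction barely moves this — solving exactly, f² + N·c·f − N·c·H = 0 ⇒ f = (−N·c + √((N·c)² + 4·N·c·H))/2 = (−0.0375 + √1299.0)/2 ≈ 18.002 mm, so f ≈ 18.0 mm.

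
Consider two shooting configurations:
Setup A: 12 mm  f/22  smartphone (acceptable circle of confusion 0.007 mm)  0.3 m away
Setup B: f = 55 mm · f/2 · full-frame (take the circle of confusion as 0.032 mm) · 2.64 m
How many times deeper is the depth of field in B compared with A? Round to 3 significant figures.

Setup A: H = 12²/(22×0.007) + 12 ≈ 947.1 mm; DoF = Df − Dn = 433.53 − 229.36 ≈ 204.17 mm.
Setup B: H = 55²/(2×0.032) + 55 ≈ 47320.6 mm; DoF = Df − Dn = 2792.74 − 2503.10 ≈ 289.64 mm.
Ratio = 289.64 / 204.17 ≈ 1.42.

1.42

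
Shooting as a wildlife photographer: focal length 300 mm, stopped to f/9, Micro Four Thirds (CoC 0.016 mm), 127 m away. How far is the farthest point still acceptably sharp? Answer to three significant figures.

159 m

Hyperfocal distance H = f²/(N·c) + f = 300²/(9 × 0.016) + 300 = 90000/0.144 + 300 ≈ 625300.0 mm ≈ 625.3 m.
Far limit Df = s·(H − f)/(H − s) = 127000 × (625300.0 − 300) / (625300.0 − 127000) = 127000 × 625000.0 / 498300.0 ≈ 159292 mm ≈ 159 m.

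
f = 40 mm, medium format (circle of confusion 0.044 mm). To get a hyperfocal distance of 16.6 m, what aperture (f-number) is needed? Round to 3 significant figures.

f/2.20

Rearrange H = f²/(N·c) + f for N: N = f² / ((H − f)·c).
N = 40² / ((16600 − 40) × 0.044) = 1600 / 728.6 ≈ 2.20.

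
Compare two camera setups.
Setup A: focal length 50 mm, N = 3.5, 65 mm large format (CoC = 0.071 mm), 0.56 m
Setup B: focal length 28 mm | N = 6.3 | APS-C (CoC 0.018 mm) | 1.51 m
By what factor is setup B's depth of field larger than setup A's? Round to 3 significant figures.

Setup A: H = 50²/(3.5×0.071) + 50 ≈ 10110.4 mm; DoF = Df − Dn = 589.905 − 532.981 ≈ 56.924 mm.
Setup B: H = 28²/(6.3×0.018) + 28 ≈ 6941.6 mm; DoF = Df − Dn = 1922.00 − 1243.45 ≈ 678.55 mm.
Ratio = 678.55 / 56.924 ≈ 11.9.

11.9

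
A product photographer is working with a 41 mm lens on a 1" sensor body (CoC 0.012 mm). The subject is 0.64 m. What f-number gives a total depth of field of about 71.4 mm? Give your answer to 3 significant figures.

Write h = H − f = f²/(N·c). The thin-lens limits are Dn = s·h/(h + (s−f)) and Df = s·h/(h − (s−f)), so DoF = Df − Dn = 2·s·(s−f)·h / (h² − (s−f)²).
That is a quadratic in h: DoF·h² − 2·s·(s−f)·h − DoF·(s−f)² = 0 ⇒ h = (s−f)·(s + √(s² + DoF²)) / DoF = 599 × (640 + √(640² + 71.4²)) / 71.4 = 599 × (640 + 643.970) / 71.4 ≈ 10772 mm.
Then N = f²/(c·h) = 41² / (0.012 × 10772) = 1681 / 129.26 ≈ 13.

f/13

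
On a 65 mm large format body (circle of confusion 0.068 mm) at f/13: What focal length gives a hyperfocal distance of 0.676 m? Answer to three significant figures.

From H = f²/(N·c) + f, with f ≪ H: f ≈ √(H·N·c) = √(676 × 13 × 0.068) = √597.58 ≈ 24.45 mm.
Exact: f² + N·c·f − N·c·H = 0 ⇒ f = (−N·c + √((N·c)² + 4·N·c·H))/2 = (−0.884 + √2391.1)/2 ≈ 24.008 mm ≈ 24.0 mm.

24.0 mm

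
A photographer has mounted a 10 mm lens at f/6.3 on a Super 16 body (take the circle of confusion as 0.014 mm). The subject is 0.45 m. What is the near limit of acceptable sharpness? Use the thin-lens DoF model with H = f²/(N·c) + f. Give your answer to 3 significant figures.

Hyperfocal distance H = f²/(N·c) + f = 10²/(6.3 × 0.014) + 10 = 100/0.0882 + 10 ≈ 1143.8 mm ≈ 1.144 m.
Near limit Dn = s·(H − f)/(H + s − 2f) = 450 × (1143.8 − 10) / (1143.8 + 450 − 2 × 10) = 450 × 1133.8 / 1573.8 ≈ 324.19 mm.

324 mm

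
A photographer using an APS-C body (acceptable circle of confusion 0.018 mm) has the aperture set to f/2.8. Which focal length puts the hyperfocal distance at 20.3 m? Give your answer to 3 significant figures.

32.0 mm

From H = f²/(N·c) + f, with f ≪ H: f ≈ √(H·N·c) = √(20300 × 2.8 × 0.018) = √1023.1 ≈ 31.99 mm.
The +f correction barely moves this — solving exactly, f² + N·c·f − N·c·H = 0 ⇒ f = (−N·c + √((N·c)² + 4·N·c·H))/2 = (−0.0504 + √4092.5)/2 ≈ 31.961 mm, so f ≈ 32.0 mm.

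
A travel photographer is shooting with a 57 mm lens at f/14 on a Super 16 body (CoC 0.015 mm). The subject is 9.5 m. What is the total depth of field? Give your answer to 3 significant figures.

18.5 m

Hyperfocal distance H = f²/(N·c) + f = 57²/(14 × 0.015) + 57 = 3249/0.21 + 57 ≈ 15528.4 mm ≈ 15.53 m.
Near limit Dn = s·(H − f)/(H + s − 2f) = 9500 × (15528.4 − 57) / (15528.4 + 9500 − 2 × 57) = 9500 × 15471.4 / 24914.4 ≈ 5899 mm.
Far limit Df = s·(H − f)/(H − s) = 9500 × (15528.4 − 57) / (15528.4 − 9500) = 9500 × 15471.4 / 6028.4 ≈ 24381 mm.
Depth of field = Df − Dn = 24381 − 5899 ≈ 18482 mm ≈ 18.5 m.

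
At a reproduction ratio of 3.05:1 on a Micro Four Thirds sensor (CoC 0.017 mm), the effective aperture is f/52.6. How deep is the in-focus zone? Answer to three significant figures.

At magnification m, DoF ≈ 2·N_eff·c/m² = 2 × 52.6 × 0.017 / 3.05² = 1.788 / 9.302 ≈ 0.192 mm.

0.192 mm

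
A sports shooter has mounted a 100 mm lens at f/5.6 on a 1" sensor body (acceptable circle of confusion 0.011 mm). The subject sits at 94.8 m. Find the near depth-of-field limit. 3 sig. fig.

Hyperfocal distance H = f²/(N·c) + f = 100²/(5.6 × 0.011) + 100 = 10000/0.0616 + 100 ≈ 162437.7 mm ≈ 162.4 m.
Near limit Dn = s·(H − f)/(H + s − 2f) = 94800 × (162437.7 − 100) / (162437.7 + 94800 − 2 × 100) = 94800 × 162337.7 / 257037.7 ≈ 59873 mm ≈ 59.9 m.

59.9 m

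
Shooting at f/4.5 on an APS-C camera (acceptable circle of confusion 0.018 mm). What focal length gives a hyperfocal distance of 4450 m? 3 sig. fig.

From H = f²/(N·c) + f, with f ≪ H: f ≈ √(H·N·c) = √(4450000 × 4.5 × 0.018) = √360450 ≈ 600.4 mm.
The +f correction barely moves this — solving exactly, f² + N·c·f − N·c·H = 0 ⇒ f = (−N·c + √((N·c)² + 4·N·c·H))/2 = (−0.081 + √1441800)/2 ≈ 600.33 mm, so f ≈ 600 mm.

600 mm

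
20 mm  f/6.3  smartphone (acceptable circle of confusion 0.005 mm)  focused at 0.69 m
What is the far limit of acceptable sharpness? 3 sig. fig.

0.728 m

Hyperfocal distance H = f²/(N·c) + f = 20²/(6.3 × 0.005) + 20 = 400/0.0315 + 20 ≈ 12718.4 mm ≈ 12.72 m.
Far limit Df = s·(H − f)/(H − s) = 690 × (12718.4 − 20) / (12718.4 − 690) = 690 × 12698.4 / 12028.4 ≈ 728.43 mm ≈ 0.728 m.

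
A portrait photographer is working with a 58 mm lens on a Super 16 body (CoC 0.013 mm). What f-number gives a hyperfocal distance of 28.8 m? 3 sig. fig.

Rearrange H = f²/(N·c) + f for N: N = f² / ((H − f)·c).
N = 58² / ((28800 − 58) × 0.013) = 3364 / 373.6 ≈ 9.

f/9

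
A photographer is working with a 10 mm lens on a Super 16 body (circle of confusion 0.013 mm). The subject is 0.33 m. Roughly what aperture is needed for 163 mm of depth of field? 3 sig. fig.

Write h = H − f = f²/(N·c). The thin-lens limits are Dn = s·h/(h + (s−f)) and Df = s·h/(h − (s−f)), so DoF = Df − Dn = 2·s·(s−f)·h / (h² − (s−f)²).
That is a quadratic in h: DoF·h² − 2·s·(s−f)·h − DoF·(s−f)² = 0 ⇒ h = (s−f)·(s + √(s² + DoF²)) / DoF = 320 × (330 + √(330² + 163²)) / 163 = 320 × (330 + 368.061) / 163 ≈ 1370.4 mm.
Then N = f²/(c·h) = 10² / (0.013 × 1370.4) = 100 / 17.816 ≈ 5.61.

f/5.61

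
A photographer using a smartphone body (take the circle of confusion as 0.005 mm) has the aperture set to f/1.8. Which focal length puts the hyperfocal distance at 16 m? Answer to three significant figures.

12.0 mm

From H = f²/(N·c) + f, with f ≪ H: f ≈ √(H·N·c) = √(16000 × 1.8 × 0.005) = √144.00 ≈ 12.00 mm.
The +f correction barely moves this — solving exactly, f² + N·c·f − N·c·H = 0 ⇒ f = (−N·c + √((N·c)² + 4·N·c·H))/2 = (−0.009 + √576.00)/2 ≈ 11.996 mm, so f ≈ 12.0 mm.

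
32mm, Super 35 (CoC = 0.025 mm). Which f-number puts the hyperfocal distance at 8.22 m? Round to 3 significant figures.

Rearrange H = f²/(N·c) + f for N: N = f² / ((H − f)·c).
N = 32² / ((8220 − 32) × 0.025) = 1024 / 204.7 ≈ 5.

f/5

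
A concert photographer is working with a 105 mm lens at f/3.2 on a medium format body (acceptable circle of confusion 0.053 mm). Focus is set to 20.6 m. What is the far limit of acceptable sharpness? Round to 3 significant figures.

30.1 m

Hyperfocal distance H = f²/(N·c) + f = 105²/(3.2 × 0.053) + 105 = 11025/0.1696 + 105 ≈ 65110.9 mm ≈ 65.11 m.
Far limit Df = s·(H − f)/(H − s) = 20600 × (65110.9 − 105) / (65110.9 − 20600) = 20600 × 65005.9 / 44510.9 ≈ 30085 mm ≈ 30.1 m.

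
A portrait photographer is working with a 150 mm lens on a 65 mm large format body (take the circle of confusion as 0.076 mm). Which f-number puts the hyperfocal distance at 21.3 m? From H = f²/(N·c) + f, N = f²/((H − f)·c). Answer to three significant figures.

f/14

Rearrange H = f²/(N·c) + f for N: N = f² / ((H − f)·c).
N = 150² / ((21300 − 150) × 0.076) = 22500 / 1607 ≈ 14.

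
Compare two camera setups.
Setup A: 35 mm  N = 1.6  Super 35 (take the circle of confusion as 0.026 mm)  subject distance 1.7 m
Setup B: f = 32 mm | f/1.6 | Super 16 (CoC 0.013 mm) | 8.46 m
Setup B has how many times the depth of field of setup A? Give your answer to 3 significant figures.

Setup A: H = 35²/(1.6×0.026) + 35 ≈ 29482.1 mm; DoF = Df − Dn = 1801.88 − 1609.02 ≈ 192.86 mm.
Setup B: H = 32²/(1.6×0.013) + 32 ≈ 49262.8 mm; DoF = Df − Dn = 10207.5 − 7223.4 ≈ 2984.1 mm.
Ratio = 2984.1 / 192.86 ≈ 15.5.

15.5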